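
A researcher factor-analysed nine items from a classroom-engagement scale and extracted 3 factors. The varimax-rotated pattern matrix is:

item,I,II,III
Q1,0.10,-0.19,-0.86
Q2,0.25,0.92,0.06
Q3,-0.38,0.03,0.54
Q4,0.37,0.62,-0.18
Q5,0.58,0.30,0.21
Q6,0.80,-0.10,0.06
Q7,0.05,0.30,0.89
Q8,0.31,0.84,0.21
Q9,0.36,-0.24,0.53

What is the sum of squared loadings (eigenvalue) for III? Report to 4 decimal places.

SS loadings for III = (-0.86)² + 0.06² + 0.54² + (-0.18)² + 0.21² + 0.06² + 0.89² + 0.21² + 0.53² = 0.7396 + 0.0036 + 0.2916 + 0.0324 + 0.0441 + 0.0036 + 0.7921 + 0.0441 + 0.2809 = 2.2320

2.2320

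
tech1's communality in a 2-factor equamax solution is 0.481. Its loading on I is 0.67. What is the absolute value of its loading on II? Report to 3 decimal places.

Under orthogonal rotation h² = Σλ², so λ_II² = h² − (0.4489) = 0.481 − 0.4489 = 0.0321.
|λ| = √0.0321 = 0.1792.

0.179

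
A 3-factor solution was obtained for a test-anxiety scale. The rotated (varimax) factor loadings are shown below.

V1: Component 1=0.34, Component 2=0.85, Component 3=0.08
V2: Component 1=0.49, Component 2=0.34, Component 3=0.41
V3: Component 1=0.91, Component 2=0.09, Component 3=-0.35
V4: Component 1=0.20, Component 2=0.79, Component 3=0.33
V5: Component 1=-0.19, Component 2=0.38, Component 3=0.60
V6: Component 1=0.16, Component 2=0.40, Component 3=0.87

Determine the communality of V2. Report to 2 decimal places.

0.52

h² = 0.49² + 0.34² + 0.41² = 0.2401 + 0.1156 + 0.1681 = 0.5238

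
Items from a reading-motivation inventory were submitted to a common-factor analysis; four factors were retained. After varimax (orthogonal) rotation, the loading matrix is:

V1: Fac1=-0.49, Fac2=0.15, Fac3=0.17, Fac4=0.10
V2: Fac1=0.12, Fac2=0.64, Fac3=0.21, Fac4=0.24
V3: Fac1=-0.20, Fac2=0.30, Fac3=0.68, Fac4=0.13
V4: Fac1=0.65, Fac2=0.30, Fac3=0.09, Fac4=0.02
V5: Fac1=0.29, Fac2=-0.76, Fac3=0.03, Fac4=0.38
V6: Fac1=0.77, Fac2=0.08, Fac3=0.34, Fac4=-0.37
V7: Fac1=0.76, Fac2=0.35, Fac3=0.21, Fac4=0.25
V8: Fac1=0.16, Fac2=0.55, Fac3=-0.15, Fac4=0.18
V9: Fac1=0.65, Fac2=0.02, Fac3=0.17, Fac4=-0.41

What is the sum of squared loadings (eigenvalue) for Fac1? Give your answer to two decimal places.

SS loadings for Fac1 = (-0.49)² + 0.12² + (-0.20)² + 0.65² + 0.29² + 0.77² + 0.76² + 0.16² + 0.65² = 0.2401 + 0.0144 + 0.0400 + 0.4225 + 0.0841 + 0.5929 + 0.5776 + 0.0256 + 0.4225 = 2.4197

2.42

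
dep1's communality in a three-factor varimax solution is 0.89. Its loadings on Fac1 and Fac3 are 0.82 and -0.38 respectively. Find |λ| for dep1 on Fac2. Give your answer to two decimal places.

Under orthogonal rotation h² = Σλ², so λ_Fac2² = h² − (0.8168) = 0.89 − 0.8168 = 0.0732.
|λ| = √0.0732 = 0.2706.

0.27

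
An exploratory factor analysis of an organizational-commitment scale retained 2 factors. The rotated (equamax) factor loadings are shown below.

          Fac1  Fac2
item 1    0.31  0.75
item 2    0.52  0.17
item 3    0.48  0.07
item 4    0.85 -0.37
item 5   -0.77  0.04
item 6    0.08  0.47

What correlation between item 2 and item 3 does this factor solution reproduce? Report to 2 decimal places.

0.26

r̂ = Σ λ_i·λ_j across factors = (0.52)(0.48) + (0.17)(0.07)
  = +0.2496 +0.0119 = 0.2615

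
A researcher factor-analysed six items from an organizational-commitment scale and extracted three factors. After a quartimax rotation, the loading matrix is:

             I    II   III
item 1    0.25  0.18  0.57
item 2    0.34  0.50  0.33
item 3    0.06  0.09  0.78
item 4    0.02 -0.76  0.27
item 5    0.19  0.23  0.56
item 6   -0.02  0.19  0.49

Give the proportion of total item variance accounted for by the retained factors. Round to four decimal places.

Communalities: 0.4198, 0.4745, 0.6201, 0.6509, 0.4026, 0.2766; Σh² = 2.8445.
Total variance with 6 standardized items is 6, so the solution explains 2.8445/6 = 0.4741.

0.4741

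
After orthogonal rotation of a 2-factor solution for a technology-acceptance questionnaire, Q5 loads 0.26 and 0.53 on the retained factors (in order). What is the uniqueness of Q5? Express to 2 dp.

0.65

h² = 0.26² + 0.53² = 0.0676 + 0.2809 = 0.3485
Uniqueness u² = 1 − h² = 1 − 0.3485 = 0.6515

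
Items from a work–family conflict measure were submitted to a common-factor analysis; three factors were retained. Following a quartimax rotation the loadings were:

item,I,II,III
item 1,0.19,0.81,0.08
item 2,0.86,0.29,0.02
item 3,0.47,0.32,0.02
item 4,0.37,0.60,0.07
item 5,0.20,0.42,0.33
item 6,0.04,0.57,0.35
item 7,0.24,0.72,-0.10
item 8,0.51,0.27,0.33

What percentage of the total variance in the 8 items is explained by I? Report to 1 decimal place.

18.7%

SS loadings for I = 0.19² + 0.86² + 0.47² + 0.37² + 0.20² + 0.04² + 0.24² + 0.51² = 1.4928
With 8 standardized items, total variance = 8. Proportion = 1.4928/8 = 0.1866 → 18.66%.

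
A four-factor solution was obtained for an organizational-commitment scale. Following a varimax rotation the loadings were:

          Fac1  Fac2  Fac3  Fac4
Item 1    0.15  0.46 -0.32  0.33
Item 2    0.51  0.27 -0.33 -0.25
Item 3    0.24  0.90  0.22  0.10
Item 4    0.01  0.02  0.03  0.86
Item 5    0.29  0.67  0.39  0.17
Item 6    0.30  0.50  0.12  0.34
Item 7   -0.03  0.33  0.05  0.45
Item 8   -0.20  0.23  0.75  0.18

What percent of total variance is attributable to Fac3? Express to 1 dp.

SS loadings for Fac3 = (-0.32)² + (-0.33)² + 0.22² + 0.03² + 0.39² + 0.12² + 0.05² + 0.75² = 0.9921
With 8 standardized items, total variance = 8. Proportion = 0.9921/8 = 0.1240 → 12.40%.

12.4%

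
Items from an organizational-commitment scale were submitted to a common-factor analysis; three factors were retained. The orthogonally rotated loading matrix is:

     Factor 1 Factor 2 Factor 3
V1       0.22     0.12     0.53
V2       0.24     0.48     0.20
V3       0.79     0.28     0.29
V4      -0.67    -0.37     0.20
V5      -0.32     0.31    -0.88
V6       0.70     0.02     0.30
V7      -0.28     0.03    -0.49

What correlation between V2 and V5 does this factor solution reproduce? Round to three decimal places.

-0.104

r̂ = Σ λ_i·λ_j across factors = (0.24)(-0.32) + (0.48)(0.31) + (0.20)(-0.88)
  = -0.0768 +0.1488 -0.1760 = -0.1040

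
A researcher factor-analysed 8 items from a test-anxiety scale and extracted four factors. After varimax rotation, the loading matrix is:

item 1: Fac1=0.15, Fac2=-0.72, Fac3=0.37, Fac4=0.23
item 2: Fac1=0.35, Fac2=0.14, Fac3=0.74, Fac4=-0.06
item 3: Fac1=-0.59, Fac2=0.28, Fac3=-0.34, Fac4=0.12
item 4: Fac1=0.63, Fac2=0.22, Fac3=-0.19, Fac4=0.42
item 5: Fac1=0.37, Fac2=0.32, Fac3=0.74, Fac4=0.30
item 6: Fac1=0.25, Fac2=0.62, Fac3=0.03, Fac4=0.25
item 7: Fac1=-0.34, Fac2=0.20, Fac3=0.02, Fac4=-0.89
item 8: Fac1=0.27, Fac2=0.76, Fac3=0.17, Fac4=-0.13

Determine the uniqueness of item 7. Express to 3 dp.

0.052

h² = (-0.34)² + 0.20² + 0.02² + (-0.89)² = 0.1156 + 0.0400 + 0.0004 + 0.7921 = 0.9481
Uniqueness u² = 1 − h² = 1 − 0.9481 = 0.0519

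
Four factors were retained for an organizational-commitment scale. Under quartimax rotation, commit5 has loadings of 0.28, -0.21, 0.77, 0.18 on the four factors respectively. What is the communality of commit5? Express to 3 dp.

h² = 0.28² + (-0.21)² + 0.77² + 0.18² = 0.0784 + 0.0441 + 0.5929 + 0.0324 = 0.7478

0.748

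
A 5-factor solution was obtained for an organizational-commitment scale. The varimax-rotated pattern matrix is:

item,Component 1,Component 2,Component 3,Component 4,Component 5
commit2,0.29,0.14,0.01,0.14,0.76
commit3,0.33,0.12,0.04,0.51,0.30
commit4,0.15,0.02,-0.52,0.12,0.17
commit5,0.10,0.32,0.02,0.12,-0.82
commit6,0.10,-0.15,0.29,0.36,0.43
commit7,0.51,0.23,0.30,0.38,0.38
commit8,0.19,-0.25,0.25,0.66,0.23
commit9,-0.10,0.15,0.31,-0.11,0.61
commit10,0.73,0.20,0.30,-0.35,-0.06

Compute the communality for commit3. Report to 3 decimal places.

0.475

h² = 0.33² + 0.12² + 0.04² + 0.51² + 0.30² = 0.1089 + 0.0144 + 0.0016 + 0.2601 + 0.0900 = 0.4750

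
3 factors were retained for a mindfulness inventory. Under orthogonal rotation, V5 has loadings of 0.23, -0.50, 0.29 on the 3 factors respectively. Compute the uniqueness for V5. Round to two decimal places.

h² = 0.23² + (-0.50)² + 0.29² = 0.0529 + 0.2500 + 0.0841 = 0.3870
Uniqueness u² = 1 − h² = 1 − 0.3870 = 0.6130

0.61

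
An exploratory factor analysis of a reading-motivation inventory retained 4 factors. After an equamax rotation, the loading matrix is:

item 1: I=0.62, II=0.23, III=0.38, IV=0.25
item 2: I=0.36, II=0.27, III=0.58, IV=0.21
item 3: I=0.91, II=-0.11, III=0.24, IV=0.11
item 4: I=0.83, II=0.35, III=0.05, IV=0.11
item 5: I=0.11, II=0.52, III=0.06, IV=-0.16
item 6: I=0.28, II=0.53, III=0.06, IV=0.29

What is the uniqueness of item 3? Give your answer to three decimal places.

h² = 0.91² + (-0.11)² + 0.24² + 0.11² = 0.8281 + 0.0121 + 0.0576 + 0.0121 = 0.9099
Uniqueness u² = 1 − h² = 1 − 0.9099 = 0.0901

0.090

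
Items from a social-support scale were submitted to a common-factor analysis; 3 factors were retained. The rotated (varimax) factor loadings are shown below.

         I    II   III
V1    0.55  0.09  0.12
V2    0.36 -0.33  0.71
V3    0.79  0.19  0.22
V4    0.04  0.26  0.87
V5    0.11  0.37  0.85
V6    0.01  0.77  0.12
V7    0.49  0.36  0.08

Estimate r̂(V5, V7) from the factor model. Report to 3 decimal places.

0.255

r̂ = Σ λ_i·λ_j across factors = (0.11)(0.49) + (0.37)(0.36) + (0.85)(0.08)
  = +0.0539 +0.1332 +0.0680 = 0.2551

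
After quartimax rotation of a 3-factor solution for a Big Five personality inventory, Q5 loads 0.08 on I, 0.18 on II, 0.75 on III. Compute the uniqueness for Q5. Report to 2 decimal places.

0.40

h² = 0.08² + 0.18² + 0.75² = 0.0064 + 0.0324 + 0.5625 = 0.6013
Uniqueness u² = 1 − h² = 1 − 0.6013 = 0.3987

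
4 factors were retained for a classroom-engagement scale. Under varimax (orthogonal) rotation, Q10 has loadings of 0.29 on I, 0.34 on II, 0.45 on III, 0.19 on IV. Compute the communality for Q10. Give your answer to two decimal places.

0.44

h² = 0.29² + 0.34² + 0.45² + 0.19² = 0.0841 + 0.1156 + 0.2025 + 0.0361 = 0.4383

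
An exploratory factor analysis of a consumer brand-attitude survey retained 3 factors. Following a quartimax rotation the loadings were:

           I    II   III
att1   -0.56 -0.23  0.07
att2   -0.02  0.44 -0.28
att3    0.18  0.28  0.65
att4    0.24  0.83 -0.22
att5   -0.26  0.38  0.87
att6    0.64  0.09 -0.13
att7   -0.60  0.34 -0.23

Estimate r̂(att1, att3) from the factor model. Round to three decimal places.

-0.120

r̂ = Σ λ_i·λ_j across factors = (-0.56)(0.18) + (-0.23)(0.28) + (0.07)(0.65)
  = -0.1008 -0.0644 +0.0455 = -0.1197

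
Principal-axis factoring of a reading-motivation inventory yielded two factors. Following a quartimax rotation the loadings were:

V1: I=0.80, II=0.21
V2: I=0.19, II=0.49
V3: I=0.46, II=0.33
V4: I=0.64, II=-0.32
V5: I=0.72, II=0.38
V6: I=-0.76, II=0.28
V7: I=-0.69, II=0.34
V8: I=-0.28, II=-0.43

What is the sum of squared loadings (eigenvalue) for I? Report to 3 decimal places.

2.948

SS loadings for I = 0.80² + 0.19² + 0.46² + 0.64² + 0.72² + (-0.76)² + (-0.69)² + (-0.28)² = 0.6400 + 0.0361 + 0.2116 + 0.4096 + 0.5184 + 0.5776 + 0.4761 + 0.0784 = 2.9478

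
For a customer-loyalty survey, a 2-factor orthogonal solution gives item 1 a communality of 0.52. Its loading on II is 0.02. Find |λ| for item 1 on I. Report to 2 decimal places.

Under orthogonal rotation h² = Σλ², so λ_I² = h² − (0.0004) = 0.52 − 0.0004 = 0.5196.
|λ| = √0.5196 = 0.7208.

0.72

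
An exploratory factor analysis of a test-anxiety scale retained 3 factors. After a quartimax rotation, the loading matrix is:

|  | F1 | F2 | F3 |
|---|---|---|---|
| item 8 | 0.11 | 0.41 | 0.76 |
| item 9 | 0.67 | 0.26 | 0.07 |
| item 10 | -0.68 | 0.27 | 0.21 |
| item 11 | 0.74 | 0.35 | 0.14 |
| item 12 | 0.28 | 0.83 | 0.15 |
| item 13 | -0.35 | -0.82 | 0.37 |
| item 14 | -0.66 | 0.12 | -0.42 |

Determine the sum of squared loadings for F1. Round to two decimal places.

2.11

SS loadings for F1 = 0.11² + 0.67² + (-0.68)² + 0.74² + 0.28² + (-0.35)² + (-0.66)² = 0.0121 + 0.4489 + 0.4624 + 0.5476 + 0.0784 + 0.1225 + 0.4356 = 2.1075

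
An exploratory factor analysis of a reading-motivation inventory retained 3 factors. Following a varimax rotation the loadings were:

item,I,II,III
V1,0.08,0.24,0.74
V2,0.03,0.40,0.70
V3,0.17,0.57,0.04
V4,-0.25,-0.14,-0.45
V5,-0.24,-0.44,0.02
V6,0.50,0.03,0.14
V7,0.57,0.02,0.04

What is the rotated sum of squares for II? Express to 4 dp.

0.7570

SS loadings for II = 0.24² + 0.40² + 0.57² + (-0.14)² + (-0.44)² + 0.03² + 0.02² = 0.0576 + 0.1600 + 0.3249 + 0.0196 + 0.1936 + 0.0009 + 0.0004 = 0.7570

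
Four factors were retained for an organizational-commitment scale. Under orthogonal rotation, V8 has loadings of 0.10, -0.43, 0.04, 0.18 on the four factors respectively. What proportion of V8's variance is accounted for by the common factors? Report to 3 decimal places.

h² = 0.10² + (-0.43)² + 0.04² + 0.18² = 0.0100 + 0.1849 + 0.0016 + 0.0324 = 0.2289

0.229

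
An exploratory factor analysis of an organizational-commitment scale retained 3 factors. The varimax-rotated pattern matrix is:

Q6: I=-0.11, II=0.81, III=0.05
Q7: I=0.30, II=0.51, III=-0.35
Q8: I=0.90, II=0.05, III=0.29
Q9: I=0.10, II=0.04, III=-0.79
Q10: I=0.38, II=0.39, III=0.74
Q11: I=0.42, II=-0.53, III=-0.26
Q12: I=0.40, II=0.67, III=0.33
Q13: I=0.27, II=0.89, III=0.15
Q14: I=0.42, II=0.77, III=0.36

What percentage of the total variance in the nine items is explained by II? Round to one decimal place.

SS loadings for II = 0.81² + 0.51² + 0.05² + 0.04² + 0.39² + (-0.53)² + 0.67² + 0.89² + 0.77² = 3.1872
With 9 standardized items, total variance = 9. Proportion = 3.1872/9 = 0.3541 → 35.41%.

35.4%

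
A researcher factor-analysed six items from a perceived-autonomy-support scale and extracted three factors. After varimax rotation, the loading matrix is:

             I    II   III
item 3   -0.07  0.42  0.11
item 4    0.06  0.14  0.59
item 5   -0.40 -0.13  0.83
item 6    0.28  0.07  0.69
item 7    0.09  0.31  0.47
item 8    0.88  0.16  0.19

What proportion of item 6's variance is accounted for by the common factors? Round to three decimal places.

h² = 0.28² + 0.07² + 0.69² = 0.0784 + 0.0049 + 0.4761 = 0.5594

0.559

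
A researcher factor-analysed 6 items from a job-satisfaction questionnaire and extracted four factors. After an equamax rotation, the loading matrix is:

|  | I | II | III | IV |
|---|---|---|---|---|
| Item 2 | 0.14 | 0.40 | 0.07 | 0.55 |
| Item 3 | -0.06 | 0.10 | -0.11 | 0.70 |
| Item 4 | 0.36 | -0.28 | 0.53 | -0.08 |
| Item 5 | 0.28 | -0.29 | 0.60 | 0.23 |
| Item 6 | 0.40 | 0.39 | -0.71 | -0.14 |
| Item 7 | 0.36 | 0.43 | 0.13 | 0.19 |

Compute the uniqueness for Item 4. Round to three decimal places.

0.505

h² = 0.36² + (-0.28)² + 0.53² + (-0.08)² = 0.1296 + 0.0784 + 0.2809 + 0.0064 = 0.4953
Uniqueness u² = 1 − h² = 1 − 0.4953 = 0.5047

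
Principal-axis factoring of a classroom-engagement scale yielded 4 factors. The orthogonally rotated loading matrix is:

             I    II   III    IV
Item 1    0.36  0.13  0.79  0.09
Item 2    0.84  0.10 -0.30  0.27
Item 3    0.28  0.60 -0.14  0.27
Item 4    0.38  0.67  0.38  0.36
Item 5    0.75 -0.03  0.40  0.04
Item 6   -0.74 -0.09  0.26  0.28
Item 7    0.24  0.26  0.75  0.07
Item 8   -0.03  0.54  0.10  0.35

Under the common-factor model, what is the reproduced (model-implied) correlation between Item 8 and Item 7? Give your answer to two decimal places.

r̂ = Σ λ_i·λ_j across factors = (-0.03)(0.24) + (0.54)(0.26) + (0.10)(0.75) + (0.35)(0.07)
  = -0.0072 +0.1404 +0.0750 +0.0245 = 0.2327

0.23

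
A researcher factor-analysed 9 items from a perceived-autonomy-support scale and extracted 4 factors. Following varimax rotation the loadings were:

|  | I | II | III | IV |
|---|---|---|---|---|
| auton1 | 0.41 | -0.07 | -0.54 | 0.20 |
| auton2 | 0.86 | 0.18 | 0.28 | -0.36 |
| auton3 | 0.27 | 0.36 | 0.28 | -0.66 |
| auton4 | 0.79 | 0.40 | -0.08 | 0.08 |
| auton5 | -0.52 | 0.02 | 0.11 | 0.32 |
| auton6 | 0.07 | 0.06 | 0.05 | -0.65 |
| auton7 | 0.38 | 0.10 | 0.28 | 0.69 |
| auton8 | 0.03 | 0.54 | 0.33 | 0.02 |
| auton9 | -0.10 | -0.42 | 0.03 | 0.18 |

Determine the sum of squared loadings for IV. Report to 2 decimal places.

1.65

SS loadings for IV = 0.20² + (-0.36)² + (-0.66)² + 0.08² + 0.32² + (-0.65)² + 0.69² + 0.02² + 0.18² = 0.0400 + 0.1296 + 0.4356 + 0.0064 + 0.1024 + 0.4225 + 0.4761 + 0.0004 + 0.0324 = 1.6454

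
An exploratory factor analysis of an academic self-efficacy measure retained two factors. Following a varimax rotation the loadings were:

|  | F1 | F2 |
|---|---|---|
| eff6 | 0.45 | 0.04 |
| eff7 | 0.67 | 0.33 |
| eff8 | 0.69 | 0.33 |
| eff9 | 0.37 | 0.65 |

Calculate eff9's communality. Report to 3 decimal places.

h² = 0.37² + 0.65² = 0.1369 + 0.4225 = 0.5594

0.559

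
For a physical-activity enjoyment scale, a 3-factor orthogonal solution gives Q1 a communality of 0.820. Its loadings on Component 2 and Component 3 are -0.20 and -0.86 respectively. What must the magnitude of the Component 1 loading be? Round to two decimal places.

0.20

Under orthogonal rotation h² = Σλ², so λ_Component 1² = h² − (0.7796) = 0.820 − 0.7796 = 0.0404.
|λ| = √0.0404 = 0.2010.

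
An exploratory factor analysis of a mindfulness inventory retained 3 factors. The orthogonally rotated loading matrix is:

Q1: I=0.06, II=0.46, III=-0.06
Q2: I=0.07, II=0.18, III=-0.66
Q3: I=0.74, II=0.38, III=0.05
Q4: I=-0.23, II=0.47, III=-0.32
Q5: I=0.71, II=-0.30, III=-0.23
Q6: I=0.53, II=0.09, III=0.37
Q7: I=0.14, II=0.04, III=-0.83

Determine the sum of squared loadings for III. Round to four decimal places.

1.4228

SS loadings for III = (-0.06)² + (-0.66)² + 0.05² + (-0.32)² + (-0.23)² + 0.37² + (-0.83)² = 0.0036 + 0.4356 + 0.0025 + 0.1024 + 0.0529 + 0.1369 + 0.6889 = 1.4228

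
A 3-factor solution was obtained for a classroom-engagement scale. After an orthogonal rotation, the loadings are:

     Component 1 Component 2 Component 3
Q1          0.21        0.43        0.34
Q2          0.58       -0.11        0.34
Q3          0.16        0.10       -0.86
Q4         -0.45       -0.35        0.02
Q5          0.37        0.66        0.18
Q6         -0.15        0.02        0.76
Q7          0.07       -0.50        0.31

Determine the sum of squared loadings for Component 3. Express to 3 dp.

1.677

SS loadings for Component 3 = 0.34² + 0.34² + (-0.86)² + 0.02² + 0.18² + 0.76² + 0.31² = 0.1156 + 0.1156 + 0.7396 + 0.0004 + 0.0324 + 0.5776 + 0.0961 = 1.6773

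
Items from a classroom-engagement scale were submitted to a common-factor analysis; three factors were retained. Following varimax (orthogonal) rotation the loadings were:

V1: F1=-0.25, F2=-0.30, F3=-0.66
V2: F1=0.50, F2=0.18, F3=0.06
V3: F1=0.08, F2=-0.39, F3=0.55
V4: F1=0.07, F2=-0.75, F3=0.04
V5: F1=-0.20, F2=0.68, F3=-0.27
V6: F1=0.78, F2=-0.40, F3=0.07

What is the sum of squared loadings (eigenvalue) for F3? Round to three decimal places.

0.821

SS loadings for F3 = (-0.66)² + 0.06² + 0.55² + 0.04² + (-0.27)² + 0.07² = 0.4356 + 0.0036 + 0.3025 + 0.0016 + 0.0729 + 0.0049 = 0.8211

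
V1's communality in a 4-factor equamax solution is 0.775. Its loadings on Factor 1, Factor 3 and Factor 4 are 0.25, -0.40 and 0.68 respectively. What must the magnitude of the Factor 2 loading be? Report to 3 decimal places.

Under orthogonal rotation h² = Σλ², so λ_Factor 2² = h² − (0.6849) = 0.775 − 0.6849 = 0.0901.
|λ| = √0.0901 = 0.3002.

0.300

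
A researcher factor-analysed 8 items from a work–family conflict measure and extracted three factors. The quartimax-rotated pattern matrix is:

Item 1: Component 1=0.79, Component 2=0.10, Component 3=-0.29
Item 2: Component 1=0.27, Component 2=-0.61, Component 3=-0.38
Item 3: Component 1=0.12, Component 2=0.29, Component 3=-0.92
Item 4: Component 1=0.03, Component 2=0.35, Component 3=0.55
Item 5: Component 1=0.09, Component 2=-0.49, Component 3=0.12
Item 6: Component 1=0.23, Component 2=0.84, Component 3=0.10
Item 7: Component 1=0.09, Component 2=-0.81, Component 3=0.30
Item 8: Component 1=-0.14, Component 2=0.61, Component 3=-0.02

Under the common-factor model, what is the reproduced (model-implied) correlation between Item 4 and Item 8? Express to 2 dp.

0.20

r̂ = Σ λ_i·λ_j across factors = (0.03)(-0.14) + (0.35)(0.61) + (0.55)(-0.02)
  = -0.0042 +0.2135 -0.0110 = 0.1983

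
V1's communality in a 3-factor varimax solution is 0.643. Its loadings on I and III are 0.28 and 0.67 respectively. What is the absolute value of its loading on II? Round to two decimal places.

Under orthogonal rotation h² = Σλ², so λ_II² = h² − (0.5273) = 0.643 − 0.5273 = 0.1157.
|λ| = √0.1157 = 0.3401.

0.34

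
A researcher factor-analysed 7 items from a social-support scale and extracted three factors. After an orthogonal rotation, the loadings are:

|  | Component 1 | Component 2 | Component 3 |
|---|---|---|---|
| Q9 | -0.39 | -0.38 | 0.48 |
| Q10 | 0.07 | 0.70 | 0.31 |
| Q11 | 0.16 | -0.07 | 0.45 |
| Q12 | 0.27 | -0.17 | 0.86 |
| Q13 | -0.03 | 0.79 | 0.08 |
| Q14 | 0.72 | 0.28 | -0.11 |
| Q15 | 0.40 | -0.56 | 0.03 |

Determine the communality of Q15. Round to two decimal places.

0.47

h² = 0.40² + (-0.56)² + 0.03² = 0.1600 + 0.3136 + 0.0009 = 0.4745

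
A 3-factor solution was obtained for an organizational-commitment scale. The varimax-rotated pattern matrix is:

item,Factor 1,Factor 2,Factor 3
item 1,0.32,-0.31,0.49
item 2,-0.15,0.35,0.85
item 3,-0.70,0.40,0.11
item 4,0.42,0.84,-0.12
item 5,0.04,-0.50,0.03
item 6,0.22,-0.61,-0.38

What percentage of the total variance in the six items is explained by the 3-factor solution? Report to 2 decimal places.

Communalities: 0.4386, 0.8675, 0.6621, 0.8964, 0.2525, 0.5649; Σh² = 3.6820.
Total variance with 6 standardized items is 6, so the solution explains 3.6820/6 = 0.6137 = 61.37%.

61.37%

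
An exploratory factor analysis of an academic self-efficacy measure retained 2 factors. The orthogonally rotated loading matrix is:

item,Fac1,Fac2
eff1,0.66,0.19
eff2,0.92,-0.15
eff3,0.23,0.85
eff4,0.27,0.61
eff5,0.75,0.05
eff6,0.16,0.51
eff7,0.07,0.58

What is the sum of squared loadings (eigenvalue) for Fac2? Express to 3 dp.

1.752

SS loadings for Fac2 = 0.19² + (-0.15)² + 0.85² + 0.61² + 0.05² + 0.51² + 0.58² = 0.0361 + 0.0225 + 0.7225 + 0.3721 + 0.0025 + 0.2601 + 0.3364 = 1.7522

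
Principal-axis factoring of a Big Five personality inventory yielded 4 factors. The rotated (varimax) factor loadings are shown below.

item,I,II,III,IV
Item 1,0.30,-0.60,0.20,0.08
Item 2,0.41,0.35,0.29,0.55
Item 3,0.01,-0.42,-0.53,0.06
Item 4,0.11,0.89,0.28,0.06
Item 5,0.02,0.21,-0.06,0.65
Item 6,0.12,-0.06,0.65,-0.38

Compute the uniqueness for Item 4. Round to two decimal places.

h² = 0.11² + 0.89² + 0.28² + 0.06² = 0.0121 + 0.7921 + 0.0784 + 0.0036 = 0.8862
Uniqueness u² = 1 − h² = 1 − 0.8862 = 0.1138

0.11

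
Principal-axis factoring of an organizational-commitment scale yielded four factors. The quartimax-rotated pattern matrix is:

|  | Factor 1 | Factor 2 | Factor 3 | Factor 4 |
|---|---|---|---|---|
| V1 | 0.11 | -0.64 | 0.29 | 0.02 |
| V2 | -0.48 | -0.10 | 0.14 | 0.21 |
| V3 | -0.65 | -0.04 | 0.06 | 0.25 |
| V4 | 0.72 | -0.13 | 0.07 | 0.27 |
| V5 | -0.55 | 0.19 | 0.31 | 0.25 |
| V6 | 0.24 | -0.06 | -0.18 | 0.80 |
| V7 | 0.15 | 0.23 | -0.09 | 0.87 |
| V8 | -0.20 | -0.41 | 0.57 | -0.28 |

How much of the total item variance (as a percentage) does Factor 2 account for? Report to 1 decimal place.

SS loadings for Factor 2 = (-0.64)² + (-0.10)² + (-0.04)² + (-0.13)² + 0.19² + (-0.06)² + 0.23² + (-0.41)² = 0.6988
With 8 standardized items, total variance = 8. Proportion = 0.6988/8 = 0.0873 → 8.73%.

8.7%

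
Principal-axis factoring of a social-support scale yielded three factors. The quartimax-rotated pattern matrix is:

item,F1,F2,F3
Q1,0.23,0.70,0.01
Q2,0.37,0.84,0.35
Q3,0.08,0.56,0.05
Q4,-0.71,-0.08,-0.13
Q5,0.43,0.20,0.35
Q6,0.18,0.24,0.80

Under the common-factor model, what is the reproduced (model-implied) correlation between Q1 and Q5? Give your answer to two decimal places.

r̂ = Σ λ_i·λ_j across factors = (0.23)(0.43) + (0.70)(0.20) + (0.01)(0.35)
  = +0.0989 +0.1400 +0.0035 = 0.2424

0.24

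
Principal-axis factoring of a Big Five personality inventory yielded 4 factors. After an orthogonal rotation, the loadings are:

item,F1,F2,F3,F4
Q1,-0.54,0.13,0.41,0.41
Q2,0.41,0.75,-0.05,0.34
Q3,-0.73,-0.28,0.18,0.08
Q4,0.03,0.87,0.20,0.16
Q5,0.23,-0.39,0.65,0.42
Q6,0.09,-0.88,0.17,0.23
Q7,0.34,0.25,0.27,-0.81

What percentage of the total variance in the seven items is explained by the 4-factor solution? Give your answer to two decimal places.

SS loadings by factor: 1.1701, 2.4037, 0.7673, 1.2011; total = 5.5422.
Total variance with 7 standardized items is 7, so the solution explains 5.5422/7 = 0.7917 = 79.17%.

79.17%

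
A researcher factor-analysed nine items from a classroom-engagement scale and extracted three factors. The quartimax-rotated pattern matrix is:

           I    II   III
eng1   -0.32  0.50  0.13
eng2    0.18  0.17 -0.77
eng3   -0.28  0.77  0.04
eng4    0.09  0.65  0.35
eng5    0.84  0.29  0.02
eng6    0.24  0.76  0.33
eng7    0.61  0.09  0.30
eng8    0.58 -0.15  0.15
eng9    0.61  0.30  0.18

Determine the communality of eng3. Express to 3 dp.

0.673

h² = (-0.28)² + 0.77² + 0.04² = 0.0784 + 0.5929 + 0.0016 = 0.6729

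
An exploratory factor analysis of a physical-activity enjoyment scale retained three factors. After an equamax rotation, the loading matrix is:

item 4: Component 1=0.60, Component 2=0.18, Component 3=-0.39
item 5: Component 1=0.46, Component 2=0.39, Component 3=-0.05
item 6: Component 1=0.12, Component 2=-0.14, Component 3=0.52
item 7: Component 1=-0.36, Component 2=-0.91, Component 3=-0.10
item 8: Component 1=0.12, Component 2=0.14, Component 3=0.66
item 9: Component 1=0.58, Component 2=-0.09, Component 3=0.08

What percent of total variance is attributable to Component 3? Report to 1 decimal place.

SS loadings for Component 3 = (-0.39)² + (-0.05)² + 0.52² + (-0.10)² + 0.66² + 0.08² = 0.8770
With 6 standardized items, total variance = 6. Proportion = 0.8770/6 = 0.1462 → 14.62%.

14.6%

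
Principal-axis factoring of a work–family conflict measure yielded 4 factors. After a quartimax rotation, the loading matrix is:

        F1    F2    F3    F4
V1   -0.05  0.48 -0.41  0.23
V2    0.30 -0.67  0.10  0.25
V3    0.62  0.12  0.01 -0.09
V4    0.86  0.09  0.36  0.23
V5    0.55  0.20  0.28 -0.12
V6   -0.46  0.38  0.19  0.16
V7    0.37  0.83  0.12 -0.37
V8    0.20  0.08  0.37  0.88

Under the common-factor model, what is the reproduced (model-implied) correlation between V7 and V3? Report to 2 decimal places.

0.36

r̂ = Σ λ_i·λ_j across factors = (0.37)(0.62) + (0.83)(0.12) + (0.12)(0.01) + (-0.37)(-0.09)
  = +0.2294 +0.0996 +0.0012 +0.0333 = 0.3635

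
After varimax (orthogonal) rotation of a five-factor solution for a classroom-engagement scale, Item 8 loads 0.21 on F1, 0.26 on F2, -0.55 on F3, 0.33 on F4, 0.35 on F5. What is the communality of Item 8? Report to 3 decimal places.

h² = 0.21² + 0.26² + (-0.55)² + 0.33² + 0.35² = 0.0441 + 0.0676 + 0.3025 + 0.1089 + 0.1225 = 0.6456

0.646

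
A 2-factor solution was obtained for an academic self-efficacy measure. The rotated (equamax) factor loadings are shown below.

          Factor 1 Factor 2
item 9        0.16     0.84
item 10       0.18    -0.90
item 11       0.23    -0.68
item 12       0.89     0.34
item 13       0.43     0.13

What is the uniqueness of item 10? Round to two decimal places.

0.16

h² = 0.18² + (-0.90)² = 0.0324 + 0.8100 = 0.8424
Uniqueness u² = 1 − h² = 1 − 0.8424 = 0.1576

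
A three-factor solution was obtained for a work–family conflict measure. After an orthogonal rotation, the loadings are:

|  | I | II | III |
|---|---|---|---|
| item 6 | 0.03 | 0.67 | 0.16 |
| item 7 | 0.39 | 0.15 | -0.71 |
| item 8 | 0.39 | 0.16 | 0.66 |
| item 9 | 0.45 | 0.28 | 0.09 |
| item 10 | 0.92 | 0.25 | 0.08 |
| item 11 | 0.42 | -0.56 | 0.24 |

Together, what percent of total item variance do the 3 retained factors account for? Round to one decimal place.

58.7%

Communalities: 0.4754, 0.6787, 0.6133, 0.2890, 0.9153, 0.5476; Σh² = 3.5193.
Total variance with 6 standardized items is 6, so the solution explains 3.5193/6 = 0.5866 = 58.66%.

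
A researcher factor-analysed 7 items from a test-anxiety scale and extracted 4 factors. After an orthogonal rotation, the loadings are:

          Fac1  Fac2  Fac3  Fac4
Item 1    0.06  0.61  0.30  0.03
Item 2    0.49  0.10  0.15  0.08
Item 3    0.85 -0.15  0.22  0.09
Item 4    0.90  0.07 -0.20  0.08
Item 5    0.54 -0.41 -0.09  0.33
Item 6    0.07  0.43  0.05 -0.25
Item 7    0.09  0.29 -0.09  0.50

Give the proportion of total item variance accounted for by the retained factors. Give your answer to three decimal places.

Communalities: 0.4666, 0.2790, 0.8015, 0.8613, 0.5767, 0.2548, 0.3503; Σh² = 3.5902.
Total variance with 7 standardized items is 7, so the solution explains 3.5902/7 = 0.5129.

0.513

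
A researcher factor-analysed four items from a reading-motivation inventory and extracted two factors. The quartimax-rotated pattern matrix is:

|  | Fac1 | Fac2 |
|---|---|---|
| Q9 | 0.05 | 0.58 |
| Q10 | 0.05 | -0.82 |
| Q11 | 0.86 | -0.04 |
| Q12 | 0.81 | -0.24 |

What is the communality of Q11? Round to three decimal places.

h² = 0.86² + (-0.04)² = 0.7396 + 0.0016 = 0.7412

0.741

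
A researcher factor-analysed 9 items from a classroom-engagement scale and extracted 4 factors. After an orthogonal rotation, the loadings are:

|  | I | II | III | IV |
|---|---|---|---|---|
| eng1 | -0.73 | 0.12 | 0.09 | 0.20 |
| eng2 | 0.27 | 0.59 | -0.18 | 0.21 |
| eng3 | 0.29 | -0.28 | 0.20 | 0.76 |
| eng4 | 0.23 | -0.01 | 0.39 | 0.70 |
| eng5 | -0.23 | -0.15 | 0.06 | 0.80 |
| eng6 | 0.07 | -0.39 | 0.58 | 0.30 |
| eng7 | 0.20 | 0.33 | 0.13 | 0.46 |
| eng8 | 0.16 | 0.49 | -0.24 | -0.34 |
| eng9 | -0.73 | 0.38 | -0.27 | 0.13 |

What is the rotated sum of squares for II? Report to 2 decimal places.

SS loadings for II = 0.12² + 0.59² + (-0.28)² + (-0.01)² + (-0.15)² + (-0.39)² + 0.33² + 0.49² + 0.38² = 0.0144 + 0.3481 + 0.0784 + 0.0001 + 0.0225 + 0.1521 + 0.1089 + 0.2401 + 0.1444 = 1.1090

1.11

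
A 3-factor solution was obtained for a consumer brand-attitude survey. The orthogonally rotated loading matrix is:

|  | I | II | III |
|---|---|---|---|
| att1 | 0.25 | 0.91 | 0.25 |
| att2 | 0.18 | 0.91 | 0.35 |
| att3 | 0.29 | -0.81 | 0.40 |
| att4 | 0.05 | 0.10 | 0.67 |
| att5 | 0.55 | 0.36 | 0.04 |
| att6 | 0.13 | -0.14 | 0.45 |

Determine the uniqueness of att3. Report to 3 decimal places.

h² = 0.29² + (-0.81)² + 0.40² = 0.0841 + 0.6561 + 0.1600 = 0.9002
Uniqueness u² = 1 − h² = 1 − 0.9002 = 0.0998

0.100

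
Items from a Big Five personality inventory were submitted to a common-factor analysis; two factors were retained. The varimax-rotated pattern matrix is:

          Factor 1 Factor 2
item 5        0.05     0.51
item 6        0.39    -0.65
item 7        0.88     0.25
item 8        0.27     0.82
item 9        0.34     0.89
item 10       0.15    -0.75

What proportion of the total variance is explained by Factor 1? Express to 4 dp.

0.1900

SS loadings for Factor 1 = 0.05² + 0.39² + 0.88² + 0.27² + 0.34² + 0.15² = 1.1400
Proportion of variance = 1.1400 / 6 = 0.1900.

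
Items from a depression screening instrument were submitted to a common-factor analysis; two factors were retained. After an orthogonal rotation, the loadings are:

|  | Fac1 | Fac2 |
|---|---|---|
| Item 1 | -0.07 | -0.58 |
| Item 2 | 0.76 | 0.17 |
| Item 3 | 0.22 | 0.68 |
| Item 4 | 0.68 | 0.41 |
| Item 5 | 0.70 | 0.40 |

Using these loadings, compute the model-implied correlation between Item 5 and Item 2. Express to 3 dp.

r̂ = Σ λ_i·λ_j across factors = (0.70)(0.76) + (0.40)(0.17)
  = +0.5320 +0.0680 = 0.6000

0.600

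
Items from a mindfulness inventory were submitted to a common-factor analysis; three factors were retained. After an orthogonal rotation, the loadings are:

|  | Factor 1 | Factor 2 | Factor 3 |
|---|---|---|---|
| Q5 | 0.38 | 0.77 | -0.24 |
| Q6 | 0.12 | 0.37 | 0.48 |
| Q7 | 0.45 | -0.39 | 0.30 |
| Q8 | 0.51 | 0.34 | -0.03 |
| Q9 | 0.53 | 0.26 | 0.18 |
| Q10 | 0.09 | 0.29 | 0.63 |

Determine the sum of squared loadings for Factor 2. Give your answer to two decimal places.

1.15

SS loadings for Factor 2 = 0.77² + 0.37² + (-0.39)² + 0.34² + 0.26² + 0.29² = 0.5929 + 0.1369 + 0.1521 + 0.1156 + 0.0676 + 0.0841 = 1.1492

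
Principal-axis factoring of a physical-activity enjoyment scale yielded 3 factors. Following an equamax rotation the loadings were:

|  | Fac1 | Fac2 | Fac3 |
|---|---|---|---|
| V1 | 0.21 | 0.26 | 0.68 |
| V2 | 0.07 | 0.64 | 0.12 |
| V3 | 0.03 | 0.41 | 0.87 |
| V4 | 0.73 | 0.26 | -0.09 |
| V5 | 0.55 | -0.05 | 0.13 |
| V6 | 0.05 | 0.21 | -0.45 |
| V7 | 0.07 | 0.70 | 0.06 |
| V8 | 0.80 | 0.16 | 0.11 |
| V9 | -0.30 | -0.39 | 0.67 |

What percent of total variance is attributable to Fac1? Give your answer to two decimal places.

SS loadings for Fac1 = 0.21² + 0.07² + 0.03² + 0.73² + 0.55² + 0.05² + 0.07² + 0.80² + (-0.30)² = 1.6227
With 9 standardized items, total variance = 9. Proportion = 1.6227/9 = 0.1803 → 18.03%.

18.03%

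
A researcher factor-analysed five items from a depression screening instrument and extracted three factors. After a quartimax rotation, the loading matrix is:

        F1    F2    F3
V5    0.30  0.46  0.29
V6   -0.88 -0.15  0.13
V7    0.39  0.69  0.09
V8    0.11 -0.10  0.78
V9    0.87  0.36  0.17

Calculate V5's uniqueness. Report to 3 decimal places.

0.614

h² = 0.30² + 0.46² + 0.29² = 0.0900 + 0.2116 + 0.0841 = 0.3857
Uniqueness u² = 1 − h² = 1 − 0.3857 = 0.6143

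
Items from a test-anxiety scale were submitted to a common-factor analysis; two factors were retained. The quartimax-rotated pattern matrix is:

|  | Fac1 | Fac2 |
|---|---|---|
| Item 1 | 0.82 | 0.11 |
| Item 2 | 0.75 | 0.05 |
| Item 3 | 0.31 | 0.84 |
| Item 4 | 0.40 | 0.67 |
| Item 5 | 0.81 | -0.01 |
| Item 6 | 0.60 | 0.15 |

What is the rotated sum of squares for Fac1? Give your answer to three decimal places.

SS loadings for Fac1 = 0.82² + 0.75² + 0.31² + 0.40² + 0.81² + 0.60² = 0.6724 + 0.5625 + 0.0961 + 0.1600 + 0.6561 + 0.3600 = 2.5071

2.507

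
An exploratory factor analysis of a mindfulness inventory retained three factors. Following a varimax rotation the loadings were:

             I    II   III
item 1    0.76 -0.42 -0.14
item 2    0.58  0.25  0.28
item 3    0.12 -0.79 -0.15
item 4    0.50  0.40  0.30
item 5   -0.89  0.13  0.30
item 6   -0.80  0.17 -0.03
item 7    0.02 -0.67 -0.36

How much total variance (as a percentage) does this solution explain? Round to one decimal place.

SS loadings by factor: 2.6109, 1.5177, 0.4310; total = 4.5596.
Total variance with 7 standardized items is 7, so the solution explains 4.5596/7 = 0.6514 = 65.14%.

65.1%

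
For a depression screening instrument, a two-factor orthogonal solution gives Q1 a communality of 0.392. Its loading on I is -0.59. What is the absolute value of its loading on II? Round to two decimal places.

0.21

Under orthogonal rotation h² = Σλ², so λ_II² = h² − (0.3481) = 0.392 − 0.3481 = 0.0439.
|λ| = √0.0439 = 0.2095.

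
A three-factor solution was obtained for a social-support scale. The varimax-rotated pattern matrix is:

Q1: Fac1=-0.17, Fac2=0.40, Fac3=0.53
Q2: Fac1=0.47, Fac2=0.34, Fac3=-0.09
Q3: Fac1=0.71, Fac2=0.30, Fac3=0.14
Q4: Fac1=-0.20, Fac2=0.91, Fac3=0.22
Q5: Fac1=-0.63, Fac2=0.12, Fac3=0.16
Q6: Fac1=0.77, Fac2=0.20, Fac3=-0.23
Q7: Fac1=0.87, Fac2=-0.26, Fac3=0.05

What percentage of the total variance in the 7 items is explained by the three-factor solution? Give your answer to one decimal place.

SS loadings by factor: 2.5406, 1.3157, 0.4380; total = 4.2943.
Total variance with 7 standardized items is 7, so the solution explains 4.2943/7 = 0.6135 = 61.35%.

61.3%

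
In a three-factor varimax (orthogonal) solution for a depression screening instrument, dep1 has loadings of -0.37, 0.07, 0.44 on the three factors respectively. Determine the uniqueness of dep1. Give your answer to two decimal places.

0.66

h² = (-0.37)² + 0.07² + 0.44² = 0.1369 + 0.0049 + 0.1936 = 0.3354
Uniqueness u² = 1 − h² = 1 − 0.3354 = 0.6646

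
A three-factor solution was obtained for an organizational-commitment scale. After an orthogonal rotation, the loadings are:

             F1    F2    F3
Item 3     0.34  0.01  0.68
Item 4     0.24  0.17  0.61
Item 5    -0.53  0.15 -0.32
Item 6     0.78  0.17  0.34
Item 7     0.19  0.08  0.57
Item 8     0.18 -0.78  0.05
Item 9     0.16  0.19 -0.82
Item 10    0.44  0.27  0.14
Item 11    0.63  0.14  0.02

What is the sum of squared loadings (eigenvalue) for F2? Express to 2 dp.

0.82

SS loadings for F2 = 0.01² + 0.17² + 0.15² + 0.17² + 0.08² + (-0.78)² + 0.19² + 0.27² + 0.14² = 0.0001 + 0.0289 + 0.0225 + 0.0289 + 0.0064 + 0.6084 + 0.0361 + 0.0729 + 0.0196 = 0.8238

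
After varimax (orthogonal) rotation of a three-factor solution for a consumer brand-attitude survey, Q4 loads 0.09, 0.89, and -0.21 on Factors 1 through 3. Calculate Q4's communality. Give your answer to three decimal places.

0.844

h² = 0.09² + 0.89² + (-0.21)² = 0.0081 + 0.7921 + 0.0441 = 0.8443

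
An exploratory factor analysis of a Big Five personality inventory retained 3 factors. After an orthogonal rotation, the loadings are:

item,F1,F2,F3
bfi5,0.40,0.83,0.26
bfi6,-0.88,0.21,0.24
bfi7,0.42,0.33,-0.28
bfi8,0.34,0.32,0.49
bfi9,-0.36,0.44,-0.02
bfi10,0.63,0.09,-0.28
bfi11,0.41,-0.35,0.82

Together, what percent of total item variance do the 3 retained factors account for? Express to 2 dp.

SS loadings by factor: 1.9210, 1.2685, 1.1949; total = 4.3844.
Total variance with 7 standardized items is 7, so the solution explains 4.3844/7 = 0.6263 = 62.63%.

62.63%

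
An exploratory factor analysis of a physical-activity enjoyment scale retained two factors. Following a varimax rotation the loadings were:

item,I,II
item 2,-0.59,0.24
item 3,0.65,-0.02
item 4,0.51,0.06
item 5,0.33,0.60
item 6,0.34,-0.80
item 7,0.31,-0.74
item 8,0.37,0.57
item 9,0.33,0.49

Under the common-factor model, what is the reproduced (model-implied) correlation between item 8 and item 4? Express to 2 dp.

r̂ = Σ λ_i·λ_j across factors = (0.37)(0.51) + (0.57)(0.06)
  = +0.1887 +0.0342 = 0.2229

0.22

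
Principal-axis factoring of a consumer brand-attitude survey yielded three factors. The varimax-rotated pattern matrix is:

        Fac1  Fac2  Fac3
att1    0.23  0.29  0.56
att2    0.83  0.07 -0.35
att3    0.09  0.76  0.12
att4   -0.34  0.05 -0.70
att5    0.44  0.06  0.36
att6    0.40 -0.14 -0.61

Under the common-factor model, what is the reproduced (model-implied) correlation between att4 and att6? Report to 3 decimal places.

0.284

r̂ = Σ λ_i·λ_j across factors = (-0.34)(0.40) + (0.05)(-0.14) + (-0.70)(-0.61)
  = -0.1360 -0.0070 +0.4270 = 0.2840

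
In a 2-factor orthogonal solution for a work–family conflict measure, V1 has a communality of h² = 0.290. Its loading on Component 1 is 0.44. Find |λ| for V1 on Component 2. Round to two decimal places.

0.31

Under orthogonal rotation h² = Σλ², so λ_Component 2² = h² − (0.1936) = 0.290 − 0.1936 = 0.0964.
|λ| = √0.0964 = 0.3105.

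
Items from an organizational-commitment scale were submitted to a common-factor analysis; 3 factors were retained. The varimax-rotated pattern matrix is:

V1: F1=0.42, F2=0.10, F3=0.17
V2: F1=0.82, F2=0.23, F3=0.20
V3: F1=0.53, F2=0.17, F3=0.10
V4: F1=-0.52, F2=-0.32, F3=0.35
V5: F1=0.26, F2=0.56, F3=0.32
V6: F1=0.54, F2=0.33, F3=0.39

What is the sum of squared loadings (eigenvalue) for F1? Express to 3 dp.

SS loadings for F1 = 0.42² + 0.82² + 0.53² + (-0.52)² + 0.26² + 0.54² = 0.1764 + 0.6724 + 0.2809 + 0.2704 + 0.0676 + 0.2916 = 1.7593

1.759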